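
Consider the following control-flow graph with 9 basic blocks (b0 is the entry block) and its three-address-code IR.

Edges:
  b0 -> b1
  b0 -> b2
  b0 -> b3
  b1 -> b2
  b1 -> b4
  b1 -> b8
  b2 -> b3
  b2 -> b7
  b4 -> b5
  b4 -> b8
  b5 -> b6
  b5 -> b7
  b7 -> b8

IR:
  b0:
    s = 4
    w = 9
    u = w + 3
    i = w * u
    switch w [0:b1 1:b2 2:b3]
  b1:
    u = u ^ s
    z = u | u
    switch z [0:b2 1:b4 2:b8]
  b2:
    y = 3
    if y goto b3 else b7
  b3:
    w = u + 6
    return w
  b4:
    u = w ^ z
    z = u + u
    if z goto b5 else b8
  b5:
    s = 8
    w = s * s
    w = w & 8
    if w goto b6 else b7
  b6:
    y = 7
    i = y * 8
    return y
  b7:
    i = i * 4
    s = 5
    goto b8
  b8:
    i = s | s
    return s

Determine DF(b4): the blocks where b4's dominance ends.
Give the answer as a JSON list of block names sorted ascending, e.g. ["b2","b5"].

Answer: ["b7", "b8"]

Working:
idom tree: b1←b0 b2←b0 b3←b0 b4←b1 b5←b4 b6←b5 b7←b0 b8←b0
Dom at joins:
  b2: preds {b0,b1}: {b0} ∩ {b0,b1} = {b0}; idom=b0
  b3: preds {b0,b2}: {b0} ∩ {b0,b2} = {b0}; idom=b0
  b7: preds {b2,b5}: {b0,b2} ∩ {b0,b1,b4,b5} = {b0}; idom=b0
  b8: preds {b1,b4,b7}: {b0,b1} ∩ {b0,b1,b4} ∩ {b0,b7} = {b0}; idom=b0

DF walk-up:
  join b2 pred b0: · stop@b0
  join b2 pred b1: b1 stop@b0
  join b3 pred b0: · stop@b0
  join b3 pred b2: b2 stop@b0
  join b7 pred b2: b2 stop@b0
  join b7 pred b5: b5→b4→b1 stop@b0
  join b8 pred b1: b1 stop@b0
  join b8 pred b4: b4→b1 stop@b0
  join b8 pred b7: b7 stop@b0
  b0 → ∅
  b1 → {b2,b7,b8}
  b2 → {b3,b7}
  b3 → ∅
  b4 → {b7,b8}
  b5 → {b7}
  b6 → ∅
  b7 → {b8}
  b8 → ∅

DF(b4) = ["b7", "b8"]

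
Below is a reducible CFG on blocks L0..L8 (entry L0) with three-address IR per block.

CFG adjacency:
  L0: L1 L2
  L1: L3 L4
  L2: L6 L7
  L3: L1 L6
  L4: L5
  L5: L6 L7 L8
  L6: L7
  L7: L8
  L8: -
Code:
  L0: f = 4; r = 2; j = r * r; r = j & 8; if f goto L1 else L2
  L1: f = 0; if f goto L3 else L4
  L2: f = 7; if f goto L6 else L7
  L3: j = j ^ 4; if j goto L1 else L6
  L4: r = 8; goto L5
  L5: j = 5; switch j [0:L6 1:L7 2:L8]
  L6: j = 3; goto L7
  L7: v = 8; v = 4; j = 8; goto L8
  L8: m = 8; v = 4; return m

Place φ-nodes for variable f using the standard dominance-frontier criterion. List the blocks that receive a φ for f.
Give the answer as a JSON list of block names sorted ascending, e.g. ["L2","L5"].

Answer: ["L1", "L6", "L7", "L8"]

Analysis:
idom tree: L1←L0 L2←L0 L3←L1 L4←L1 L5←L4 L6←L0 L7←L0 L8←L0
Join-block Dom:
  L1: preds {L0,L3}: {L0} ∩ {L0,L1,L3} = {L0}; idom=L0
  L6: preds {L2,L3,L5}: {L0,L2} ∩ {L0,L1,L3} ∩ {L0,L1,L4,L5} = {L0}; idom=L0
  L7: preds {L2,L5,L6}: {L0,L2} ∩ {L0,L1,L4,L5} ∩ {L0,L6} = {L0}; idom=L0
  L8: preds {L5,L7}: {L0,L1,L4,L5} ∩ {L0,L7} = {L0}; idom=L0

Frontier:
  L1←L0: walk · to L0
  L1←L3: walk L3→L1 to L0
  L6←L2: walk L2 to L0
  L6←L3: walk L3→L1 to L0
  L6←L5: walk L5→L4→L1 to L0
  L7←L2: walk L2 to L0
  L7←L5: walk L5→L4→L1 to L0
  L7←L6: walk L6 to L0
  L8←L5: walk L5→L4→L1 to L0
  L8←L7: walk L7 to L0
  DF(L0)=∅
  DF(L1)={L1,L6,L7,L8}
  DF(L2)={L6,L7}
  DF(L3)={L1,L6}
  DF(L4)={L6,L7,L8}
  DF(L5)={L6,L7,L8}
  DF(L6)={L7}
  DF(L7)={L8}
  DF(L8)=∅

φ for f: defs {L0,L1,L2}
  DF⁺ = {L1,L6,L7,L8}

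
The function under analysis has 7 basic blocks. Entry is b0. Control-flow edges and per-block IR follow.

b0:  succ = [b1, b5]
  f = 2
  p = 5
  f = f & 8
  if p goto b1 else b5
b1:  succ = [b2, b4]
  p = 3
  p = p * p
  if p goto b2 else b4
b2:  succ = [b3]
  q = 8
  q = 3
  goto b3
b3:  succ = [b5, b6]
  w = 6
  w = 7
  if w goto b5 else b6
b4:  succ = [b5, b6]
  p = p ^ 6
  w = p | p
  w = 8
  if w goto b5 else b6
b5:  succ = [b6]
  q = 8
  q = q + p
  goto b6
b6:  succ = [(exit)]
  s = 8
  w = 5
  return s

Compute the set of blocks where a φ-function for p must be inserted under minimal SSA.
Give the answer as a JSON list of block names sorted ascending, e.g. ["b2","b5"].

Answer: ["b5", "b6"]

Analysis:
idom tree: b1←b0 b2←b1 b3←b2 b4←b1 b5←b0 b6←b0
Join-block Dom:
  b5: preds {b0,b3,b4}: {b0} ∩ {b0,b1,b2,b3} ∩ {b0,b1,b4} = {b0}; idom=b0
  b6: preds {b3,b4,b5}: {b0,b1,b2,b3} ∩ {b0,b1,b4} ∩ {b0,b5} = {b0}; idom=b0

Frontier:
  join b5 pred b0: · stop@b0
  join b5 pred b3: b3→b2→b1 stop@b0
  join b5 pred b4: b4→b1 stop@b0
  join b6 pred b3: b3→b2→b1 stop@b0
  join b6 pred b4: b4→b1 stop@b0
  join b6 pred b5: b5 stop@b0
  DF(b0)=∅
  DF(b1)={b5,b6}
  DF(b2)={b5,b6}
  DF(b3)={b5,b6}
  DF(b4)={b5,b6}
  DF(b5)={b6}
  DF(b6)=∅

φ for p: defs {b0,b1,b4}
  DF⁺ = {b5,b6}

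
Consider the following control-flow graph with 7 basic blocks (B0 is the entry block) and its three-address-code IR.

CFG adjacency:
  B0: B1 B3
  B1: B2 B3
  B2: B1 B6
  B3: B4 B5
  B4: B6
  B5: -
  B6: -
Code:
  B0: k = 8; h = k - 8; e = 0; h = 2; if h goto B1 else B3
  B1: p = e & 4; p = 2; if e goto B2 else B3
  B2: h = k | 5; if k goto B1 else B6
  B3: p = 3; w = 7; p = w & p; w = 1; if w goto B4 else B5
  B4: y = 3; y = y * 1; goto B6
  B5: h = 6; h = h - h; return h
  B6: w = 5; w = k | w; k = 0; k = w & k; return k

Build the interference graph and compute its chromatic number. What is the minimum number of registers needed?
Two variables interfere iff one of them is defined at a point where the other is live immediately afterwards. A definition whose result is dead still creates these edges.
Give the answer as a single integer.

Answer: 3

Derivation:
def/use:
  B0: def={e,h,k} ue=∅
  B1: def={p} ue={e}
  B2: def={h} ue={k}
  B3: def={p,w} ue=∅
  B4: def={y} ue=∅
  B5: def={h} ue=∅
  B6: def={k,w} ue={k}

Live sets:
  B0 li=∅ lo={e,k}
  B1 li={e,k} lo={e,k}
  B2 li={e,k} lo={e,k}
  B3 li={k} lo={k}
  B4 li={k} lo={k}
  B5 li=∅ lo=∅
  B6 li={k} lo=∅

Interference:
  e — {h,k,p}
  h — {e,k}
  k — {e,h,p,w,y}
  p — {e,k,w}
  w — {k,p}
  y — {k}

Registers:
  {e,h,k} pairwise interfere (3-clique) ⇒ χ ≥ 3
  assign e→R1 h→R2 k→R0 p→R2 w→R1 y→R1 — no edge inside a register ⇒ χ ≤ 3
  χ = 3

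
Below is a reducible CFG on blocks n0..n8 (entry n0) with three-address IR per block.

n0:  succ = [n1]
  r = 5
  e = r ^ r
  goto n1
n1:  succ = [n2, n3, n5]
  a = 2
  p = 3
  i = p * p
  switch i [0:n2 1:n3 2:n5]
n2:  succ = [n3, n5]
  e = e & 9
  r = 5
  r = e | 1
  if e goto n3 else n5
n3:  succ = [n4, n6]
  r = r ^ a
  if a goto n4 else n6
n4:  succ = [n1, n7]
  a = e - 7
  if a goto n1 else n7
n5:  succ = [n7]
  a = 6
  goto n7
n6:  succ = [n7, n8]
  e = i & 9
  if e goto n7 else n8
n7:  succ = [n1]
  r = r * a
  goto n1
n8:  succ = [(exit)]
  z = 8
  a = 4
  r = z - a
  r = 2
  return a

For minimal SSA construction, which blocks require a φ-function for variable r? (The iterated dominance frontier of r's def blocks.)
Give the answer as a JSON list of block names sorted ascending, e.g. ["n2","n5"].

Answer: ["n1", "n3", "n5", "n7"]

Derivation:
idom tree: n1←n0 n2←n1 n3←n1 n4←n3 n5←n1 n6←n3 n7←n1 n8←n6
Dom at joins:
  n1: preds {n0,n4,n7}: {n0} ∩ {n0,n1,n3,n4} ∩ {n0,n1,n7} = {n0}; idom=n0
  n3: preds {n1,n2}: {n0,n1} ∩ {n0,n1,n2} = {n0,n1}; idom=n1
  n5: preds {n1,n2}: {n0,n1} ∩ {n0,n1,n2} = {n0,n1}; idom=n1
  n7: preds {n4,n5,n6}: {n0,n1,n3,n4} ∩ {n0,n1,n5} ∩ {n0,n1,n3,n6} = {n0,n1}; idom=n1

DF walk-up:
  join n1 pred n0: · stop@n0
  join n1 pred n4: n4→n3→n1 stop@n0
  join n1 pred n7: n7→n1 stop@n0
  join n3 pred n1: · stop@n1
  join n3 pred n2: n2 stop@n1
  join n5 pred n1: · stop@n1
  join n5 pred n2: n2 stop@n1
  join n7 pred n4: n4→n3 stop@n1
  join n7 pred n5: n5 stop@n1
  join n7 pred n6: n6→n3 stop@n1
  n0: DF=∅
  n1: DF={n1}
  n2: DF={n3,n5}
  n3: DF={n1,n7}
  n4: DF={n1,n7}
  n5: DF={n7}
  n6: DF={n7}
  n7: DF={n1}
  n8: DF=∅

φ for r: defs {n0,n2,n3,n7,n8}
  DF⁺ = {n1,n3,n5,n7}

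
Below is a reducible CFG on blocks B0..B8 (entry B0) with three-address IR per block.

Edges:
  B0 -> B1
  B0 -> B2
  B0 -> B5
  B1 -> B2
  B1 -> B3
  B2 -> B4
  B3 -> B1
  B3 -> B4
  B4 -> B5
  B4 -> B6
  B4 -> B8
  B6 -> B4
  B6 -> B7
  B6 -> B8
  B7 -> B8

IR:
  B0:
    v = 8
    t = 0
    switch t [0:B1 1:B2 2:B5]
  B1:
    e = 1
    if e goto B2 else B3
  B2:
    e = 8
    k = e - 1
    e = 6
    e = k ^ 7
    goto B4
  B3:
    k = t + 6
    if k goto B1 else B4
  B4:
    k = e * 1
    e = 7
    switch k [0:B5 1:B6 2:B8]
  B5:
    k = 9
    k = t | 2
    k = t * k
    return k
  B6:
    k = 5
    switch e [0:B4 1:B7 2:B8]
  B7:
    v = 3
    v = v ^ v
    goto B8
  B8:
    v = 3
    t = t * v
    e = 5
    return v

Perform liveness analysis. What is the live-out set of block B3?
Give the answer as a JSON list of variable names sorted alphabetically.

def/use:
  B0: def={t,v} ue=∅
  B1: def={e} ue=∅
  B2: def={e,k} ue=∅
  B3: def={k} ue={t}
  B4: def={e,k} ue={e}
  B5: def={k} ue={t}
  B6: def={k} ue={e}
  B7: def={v} ue=∅
  B8: def={e,t,v} ue={t}

Liveness:
  B0 li=∅ lo={t}
  B1 li={t} lo={e,t}
  B2 li={t} lo={e,t}
  B3 li={e,t} lo={e,t}
  B4 li={e,t} lo={e,t}
  B5 li={t} lo=∅
  B6 li={e,t} lo={e,t}
  B7 li={t} lo={t}
  B8 li={t} lo=∅

live-out(B3) = ["e", "t"]

Answer: ["e", "t"]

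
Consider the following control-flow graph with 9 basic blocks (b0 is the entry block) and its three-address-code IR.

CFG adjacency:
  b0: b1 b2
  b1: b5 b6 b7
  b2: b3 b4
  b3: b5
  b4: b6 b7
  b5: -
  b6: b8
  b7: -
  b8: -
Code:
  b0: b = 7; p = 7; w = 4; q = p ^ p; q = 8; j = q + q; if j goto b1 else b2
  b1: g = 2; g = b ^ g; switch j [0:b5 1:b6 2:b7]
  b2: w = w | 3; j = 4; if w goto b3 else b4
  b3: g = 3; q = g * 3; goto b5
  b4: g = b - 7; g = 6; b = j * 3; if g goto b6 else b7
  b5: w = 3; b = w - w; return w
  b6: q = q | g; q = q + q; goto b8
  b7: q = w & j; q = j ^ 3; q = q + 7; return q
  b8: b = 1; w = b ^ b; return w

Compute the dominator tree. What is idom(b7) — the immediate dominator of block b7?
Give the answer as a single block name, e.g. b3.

Answer: b0

Working:
idom tree: b1←b0 b2←b0 b3←b2 b4←b2 b5←b0 b6←b0 b7←b0 b8←b6
Join-block Dom:
  b5: preds {b1,b3}: {b0,b1} ∩ {b0,b2,b3} = {b0}; idom=b0
  b6: preds {b1,b4}: {b0,b1} ∩ {b0,b2,b4} = {b0}; idom=b0
  b7: preds {b1,b4}: {b0,b1} ∩ {b0,b2,b4} = {b0}; idom=b0

idom(b7) = b0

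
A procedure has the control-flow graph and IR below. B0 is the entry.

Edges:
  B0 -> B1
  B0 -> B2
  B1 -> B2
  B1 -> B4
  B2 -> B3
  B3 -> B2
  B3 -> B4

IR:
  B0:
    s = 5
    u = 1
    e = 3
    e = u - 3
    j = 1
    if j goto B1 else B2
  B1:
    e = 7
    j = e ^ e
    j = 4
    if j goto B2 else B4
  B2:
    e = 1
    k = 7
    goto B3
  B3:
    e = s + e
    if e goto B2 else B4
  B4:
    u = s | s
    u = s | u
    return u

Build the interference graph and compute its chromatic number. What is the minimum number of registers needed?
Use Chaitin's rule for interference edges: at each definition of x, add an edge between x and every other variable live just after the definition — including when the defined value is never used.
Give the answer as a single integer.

Answer: 3

Derivation:
Block summaries:
  B0: def={e,j,s,u} ue=∅
  B1: def={e,j} ue=∅
  B2: def={e,k} ue=∅
  B3: def={e} ue={e,s}
  B4: def={u} ue={s}

Live sets:
  live B0: ∅→{s}
  live B1: {s}→{s}
  live B2: {s}→{e,s}
  live B3: {e,s}→{s}
  live B4: {s}→∅

Interfere edges:
  e↔{k,s,u}
  j↔{s}
  k↔{e,s}
  s↔{e,j,k,u}
  u↔{e,s}

Chromatic number:
  clique {e,k,s} ⇒ need ≥ 3
  3-colouring: c0={s}  c1={e,j}  c2={k,u}
  χ = 3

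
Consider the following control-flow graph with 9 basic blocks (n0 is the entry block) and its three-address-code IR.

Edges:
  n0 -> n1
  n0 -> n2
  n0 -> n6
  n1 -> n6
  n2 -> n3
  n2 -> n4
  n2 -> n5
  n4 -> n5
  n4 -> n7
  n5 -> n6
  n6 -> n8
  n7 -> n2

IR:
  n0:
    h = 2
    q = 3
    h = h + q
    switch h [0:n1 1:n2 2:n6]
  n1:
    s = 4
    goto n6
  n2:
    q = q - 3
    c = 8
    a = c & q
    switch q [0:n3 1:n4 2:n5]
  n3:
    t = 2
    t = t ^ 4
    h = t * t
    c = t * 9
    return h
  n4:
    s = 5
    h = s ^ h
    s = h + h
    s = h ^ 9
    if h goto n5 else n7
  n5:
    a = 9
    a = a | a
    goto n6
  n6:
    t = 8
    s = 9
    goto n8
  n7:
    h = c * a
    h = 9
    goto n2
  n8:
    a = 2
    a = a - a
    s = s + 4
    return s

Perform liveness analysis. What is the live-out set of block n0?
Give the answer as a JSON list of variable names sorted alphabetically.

Per-block:
  n0 def {h,q} use ∅
  n1 def {s} use ∅
  n2 def {a,c,q} use {q}
  n3 def {c,h,t} use ∅
  n4 def {h,s} use {h}
  n5 def {a} use ∅
  n6 def {s,t} use ∅
  n7 def {h} use {a,c}
  n8 def {a,s} use {s}

Live sets:
  live n0: ∅→{h,q}
  live n1: ∅→∅
  live n2: {h,q}→{a,c,h,q}
  live n3: ∅→∅
  live n4: {a,c,h,q}→{a,c,q}
  live n5: ∅→∅
  live n6: ∅→{s}
  live n7: {a,c,q}→{h,q}
  live n8: {s}→∅

live-out(n0) = ["h", "q"]

Answer: ["h", "q"]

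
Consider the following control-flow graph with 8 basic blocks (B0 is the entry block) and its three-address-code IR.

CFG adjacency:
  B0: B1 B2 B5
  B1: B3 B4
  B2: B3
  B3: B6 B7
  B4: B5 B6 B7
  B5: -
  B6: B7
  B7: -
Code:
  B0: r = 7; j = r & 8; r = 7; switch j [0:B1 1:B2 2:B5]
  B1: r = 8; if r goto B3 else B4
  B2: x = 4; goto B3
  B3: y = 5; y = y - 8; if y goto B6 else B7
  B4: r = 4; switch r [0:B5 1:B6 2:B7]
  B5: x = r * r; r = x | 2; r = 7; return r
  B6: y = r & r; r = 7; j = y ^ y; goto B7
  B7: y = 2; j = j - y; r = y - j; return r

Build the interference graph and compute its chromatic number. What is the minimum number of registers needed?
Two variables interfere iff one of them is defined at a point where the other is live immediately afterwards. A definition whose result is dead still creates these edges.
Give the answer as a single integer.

Answer: 3

Working:
def/use:
  B0: {j,r} / ∅
  B1: {r} / ∅
  B2: {x} / ∅
  B3: {y} / ∅
  B4: {r} / ∅
  B5: {r,x} / {r}
  B6: {j,r,y} / {r}
  B7: {j,r,y} / {j}

Liveness:
  live B0: ∅→{j,r}
  live B1: {j}→{j,r}
  live B2: {j,r}→{j,r}
  live B3: {j,r}→{j,r}
  live B4: {j}→{j,r}
  live B5: {r}→∅
  live B6: {r}→{j}
  live B7: {j}→∅

Interference:
  j — {r,x,y}
  r — {j,x,y}
  x — {j,r}
  y — {j,r}

Registers:
  {j,r,x} pairwise interfere (3-clique) ⇒ χ ≥ 3
  assign j→R0 r→R1 x→R2 y→R2 — no edge inside a register ⇒ χ ≤ 3
  χ = 3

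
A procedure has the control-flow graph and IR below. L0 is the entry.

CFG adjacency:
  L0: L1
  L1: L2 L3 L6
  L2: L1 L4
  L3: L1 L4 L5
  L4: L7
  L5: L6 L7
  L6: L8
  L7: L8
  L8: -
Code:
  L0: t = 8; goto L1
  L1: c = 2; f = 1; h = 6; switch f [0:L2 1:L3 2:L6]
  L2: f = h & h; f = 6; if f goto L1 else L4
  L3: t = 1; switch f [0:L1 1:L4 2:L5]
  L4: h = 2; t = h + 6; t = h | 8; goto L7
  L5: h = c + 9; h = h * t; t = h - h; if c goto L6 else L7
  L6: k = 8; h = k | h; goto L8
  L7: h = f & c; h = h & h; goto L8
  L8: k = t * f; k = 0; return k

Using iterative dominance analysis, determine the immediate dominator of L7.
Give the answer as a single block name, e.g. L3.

Answer: L1

Analysis:
idom tree: L1←L0 L2←L1 L3←L1 L4←L1 L5←L3 L6←L1 L7←L1 L8←L1
Dom at joins:
  L1: preds {L0,L2,L3}: {L0} ∩ {L0,L1,L2} ∩ {L0,L1,L3} = {L0}; idom=L0
  L4: preds {L2,L3}: {L0,L1,L2} ∩ {L0,L1,L3} = {L0,L1}; idom=L1
  L6: preds {L1,L5}: {L0,L1} ∩ {L0,L1,L3,L5} = {L0,L1}; idom=L1
  L7: preds {L4,L5}: {L0,L1,L4} ∩ {L0,L1,L3,L5} = {L0,L1}; idom=L1
  L8: preds {L6,L7}: {L0,L1,L6} ∩ {L0,L1,L7} = {L0,L1}; idom=L1

idom(L7) = L1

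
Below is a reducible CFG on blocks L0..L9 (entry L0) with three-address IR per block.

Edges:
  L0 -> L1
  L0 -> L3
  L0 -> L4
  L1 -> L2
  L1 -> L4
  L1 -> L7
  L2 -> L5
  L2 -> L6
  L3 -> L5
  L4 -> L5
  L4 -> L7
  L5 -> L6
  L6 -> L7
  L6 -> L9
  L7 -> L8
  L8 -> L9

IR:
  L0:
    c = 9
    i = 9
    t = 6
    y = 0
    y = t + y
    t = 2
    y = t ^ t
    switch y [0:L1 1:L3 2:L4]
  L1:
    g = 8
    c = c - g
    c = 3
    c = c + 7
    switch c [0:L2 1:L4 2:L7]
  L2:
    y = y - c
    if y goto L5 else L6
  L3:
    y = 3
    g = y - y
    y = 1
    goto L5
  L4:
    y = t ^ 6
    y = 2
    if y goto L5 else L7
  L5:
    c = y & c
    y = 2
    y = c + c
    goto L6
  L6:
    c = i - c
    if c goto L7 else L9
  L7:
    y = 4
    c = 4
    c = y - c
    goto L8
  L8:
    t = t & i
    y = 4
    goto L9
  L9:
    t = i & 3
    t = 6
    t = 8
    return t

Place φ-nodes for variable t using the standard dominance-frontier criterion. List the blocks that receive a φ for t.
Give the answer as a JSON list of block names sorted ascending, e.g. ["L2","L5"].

Answer: ["L9"]

Working:
idom tree: L1←L0 L2←L1 L3←L0 L4←L0 L5←L0 L6←L0 L7←L0 L8←L7 L9←L0
Dom at joins:
  L4: preds {L0,L1}: {L0} ∩ {L0,L1} = {L0}; idom=L0
  L5: preds {L2,L3,L4}: {L0,L1,L2} ∩ {L0,L3} ∩ {L0,L4} = {L0}; idom=L0
  L6: preds {L2,L5}: {L0,L1,L2} ∩ {L0,L5} = {L0}; idom=L0
  L7: preds {L1,L4,L6}: {L0,L1} ∩ {L0,L4} ∩ {L0,L6} = {L0}; idom=L0
  L9: preds {L6,L8}: {L0,L6} ∩ {L0,L7,L8} = {L0}; idom=L0

DF derivation:
  join L4 pred L0: · stop@L0
  join L4 pred L1: L1 stop@L0
  join L5 pred L2: L2→L1 stop@L0
  join L5 pred L3: L3 stop@L0
  join L5 pred L4: L4 stop@L0
  join L6 pred L2: L2→L1 stop@L0
  join L6 pred L5: L5 stop@L0
  join L7 pred L1: L1 stop@L0
  join L7 pred L4: L4 stop@L0
  join L7 pred L6: L6 stop@L0
  join L9 pred L6: L6 stop@L0
  join L9 pred L8: L8→L7 stop@L0
  DF(L0)=∅
  DF(L1)={L4,L5,L6,L7}
  DF(L2)={L5,L6}
  DF(L3)={L5}
  DF(L4)={L5,L7}
  DF(L5)={L6}
  DF(L6)={L7,L9}
  DF(L7)={L9}
  DF(L8)={L9}
  DF(L9)=∅

φ for t: defs {L0,L8,L9}
  DF⁺ = {L9}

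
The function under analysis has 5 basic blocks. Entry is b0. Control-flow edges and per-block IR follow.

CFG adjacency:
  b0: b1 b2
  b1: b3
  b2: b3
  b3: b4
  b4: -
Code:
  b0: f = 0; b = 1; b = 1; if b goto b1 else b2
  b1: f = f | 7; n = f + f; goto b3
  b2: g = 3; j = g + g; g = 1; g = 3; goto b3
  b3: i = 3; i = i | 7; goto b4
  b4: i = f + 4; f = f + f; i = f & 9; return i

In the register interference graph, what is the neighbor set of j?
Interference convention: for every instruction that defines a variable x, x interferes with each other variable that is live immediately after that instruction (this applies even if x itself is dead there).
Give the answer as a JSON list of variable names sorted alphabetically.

Answer: ["f"]

Analysis:
Block summaries:
  b0: {b,f} / ∅
  b1: {f,n} / {f}
  b2: {g,j} / ∅
  b3: {i} / ∅
  b4: {f,i} / {f}

Liveness:
  b0: in=∅ out={f}
  b1: in={f} out={f}
  b2: in={f} out={f}
  b3: in={f} out={f}
  b4: in={f} out=∅

Interfere edges:
  b — {f}
  f — {b,g,i,j,n}
  g — {f}
  i — {f}
  j — {f}
  n — {f}

N(j) = ["f"]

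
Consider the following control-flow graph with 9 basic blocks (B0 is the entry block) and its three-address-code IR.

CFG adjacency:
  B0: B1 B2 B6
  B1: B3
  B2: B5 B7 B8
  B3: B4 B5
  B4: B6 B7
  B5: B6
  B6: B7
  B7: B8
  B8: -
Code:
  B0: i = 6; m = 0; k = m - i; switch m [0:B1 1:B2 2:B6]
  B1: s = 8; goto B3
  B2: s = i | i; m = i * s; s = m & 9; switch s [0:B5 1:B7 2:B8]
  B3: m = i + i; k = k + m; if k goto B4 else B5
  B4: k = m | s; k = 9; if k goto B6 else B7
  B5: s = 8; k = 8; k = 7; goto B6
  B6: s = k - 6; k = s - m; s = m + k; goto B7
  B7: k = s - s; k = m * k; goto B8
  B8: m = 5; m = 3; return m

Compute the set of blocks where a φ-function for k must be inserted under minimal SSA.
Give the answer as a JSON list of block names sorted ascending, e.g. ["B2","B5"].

Answer: ["B5", "B6", "B7", "B8"]

Analysis:
idom tree: B1←B0 B2←B0 B3←B1 B4←B3 B5←B0 B6←B0 B7←B0 B8←B0
Join-block Dom:
  B5: preds {B2,B3}: {B0,B2} ∩ {B0,B1,B3} = {B0}; idom=B0
  B6: preds {B0,B4,B5}: {B0} ∩ {B0,B1,B3,B4} ∩ {B0,B5} = {B0}; idom=B0
  B7: preds {B2,B4,B6}: {B0,B2} ∩ {B0,B1,B3,B4} ∩ {B0,B6} = {B0}; idom=B0
  B8: preds {B2,B7}: {B0,B2} ∩ {B0,B7} = {B0}; idom=B0

DF walk-up:
  B5←B2: walk B2 to B0
  B5←B3: walk B3→B1 to B0
  B6←B0: walk · to B0
  B6←B4: walk B4→B3→B1 to B0
  B6←B5: walk B5 to B0
  B7←B2: walk B2 to B0
  B7←B4: walk B4→B3→B1 to B0
  B7←B6: walk B6 to B0
  B8←B2: walk B2 to B0
  B8←B7: walk B7 to B0
  B0 → ∅
  B1 → {B5,B6,B7}
  B2 → {B5,B7,B8}
  B3 → {B5,B6,B7}
  B4 → {B6,B7}
  B5 → {B6}
  B6 → {B7}
  B7 → {B8}
  B8 → ∅

φ for k: defs {B0,B3,B4,B5,B6,B7}
  DF⁺ = {B5,B6,B7,B8}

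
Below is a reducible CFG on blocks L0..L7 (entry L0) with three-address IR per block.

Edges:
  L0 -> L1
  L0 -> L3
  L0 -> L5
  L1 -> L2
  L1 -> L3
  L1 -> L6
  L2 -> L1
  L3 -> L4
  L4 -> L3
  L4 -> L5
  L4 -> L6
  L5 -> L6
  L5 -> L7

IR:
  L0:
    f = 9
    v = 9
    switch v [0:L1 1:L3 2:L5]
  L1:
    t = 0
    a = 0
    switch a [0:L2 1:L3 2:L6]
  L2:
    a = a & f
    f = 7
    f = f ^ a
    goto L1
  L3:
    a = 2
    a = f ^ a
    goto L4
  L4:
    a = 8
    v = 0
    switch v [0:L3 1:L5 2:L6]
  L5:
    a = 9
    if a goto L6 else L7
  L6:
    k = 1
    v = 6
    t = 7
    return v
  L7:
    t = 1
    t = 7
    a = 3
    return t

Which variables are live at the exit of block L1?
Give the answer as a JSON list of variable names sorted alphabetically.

Answer: ["a", "f"]

Derivation:
def/use:
  L0 def {f,v} use ∅
  L1 def {a,t} use ∅
  L2 def {a,f} use {a,f}
  L3 def {a} use {f}
  L4 def {a,v} use ∅
  L5 def {a} use ∅
  L6 def {k,t,v} use ∅
  L7 def {a,t} use ∅

Live sets:
  L0 li=∅ lo={f}
  L1 li={f} lo={a,f}
  L2 li={a,f} lo={f}
  L3 li={f} lo={f}
  L4 li={f} lo={f}
  L5 li=∅ lo=∅
  L6 li=∅ lo=∅
  L7 li=∅ lo=∅

live-out(L1) = ["a", "f"]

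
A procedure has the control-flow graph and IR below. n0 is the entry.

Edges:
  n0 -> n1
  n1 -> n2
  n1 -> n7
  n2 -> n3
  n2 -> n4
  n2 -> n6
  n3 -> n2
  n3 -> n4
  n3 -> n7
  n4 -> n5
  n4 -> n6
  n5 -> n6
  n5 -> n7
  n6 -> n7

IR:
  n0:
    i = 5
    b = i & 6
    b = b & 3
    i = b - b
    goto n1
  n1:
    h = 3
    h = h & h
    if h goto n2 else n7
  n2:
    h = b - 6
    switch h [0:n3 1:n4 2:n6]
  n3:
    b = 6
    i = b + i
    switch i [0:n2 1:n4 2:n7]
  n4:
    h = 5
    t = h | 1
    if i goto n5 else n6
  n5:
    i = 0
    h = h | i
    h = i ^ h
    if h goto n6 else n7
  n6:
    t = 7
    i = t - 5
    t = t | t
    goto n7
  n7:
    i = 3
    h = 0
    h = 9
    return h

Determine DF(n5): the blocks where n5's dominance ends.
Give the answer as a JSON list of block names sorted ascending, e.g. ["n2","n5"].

idom tree: n1←n0 n2←n1 n3←n2 n4←n2 n5←n4 n6←n2 n7←n1
Dom at joins:
  n2: preds {n1,n3}: {n0,n1} ∩ {n0,n1,n2,n3} = {n0,n1}; idom=n1
  n4: preds {n2,n3}: {n0,n1,n2} ∩ {n0,n1,n2,n3} = {n0,n1,n2}; idom=n2
  n6: preds {n2,n4,n5}: {n0,n1,n2} ∩ {n0,n1,n2,n4} ∩ {n0,n1,n2,n4,n5} = {n0,n1,n2}; idom=n2
  n7: preds {n1,n3,n5,n6}: {n0,n1} ∩ {n0,n1,n2,n3} ∩ {n0,n1,n2,n4,n5} ∩ {n0,n1,n2,n6} = {n0,n1}; idom=n1

Frontier:
  join n2 pred n1: · stop@n1
  join n2 pred n3: n3→n2 stop@n1
  join n4 pred n2: · stop@n2
  join n4 pred n3: n3 stop@n2
  join n6 pred n2: · stop@n2
  join n6 pred n4: n4 stop@n2
  join n6 pred n5: n5→n4 stop@n2
  join n7 pred n1: · stop@n1
  join n7 pred n3: n3→n2 stop@n1
  join n7 pred n5: n5→n4→n2 stop@n1
  join n7 pred n6: n6→n2 stop@n1
  n0: DF=∅
  n1: DF=∅
  n2: DF={n2,n7}
  n3: DF={n2,n4,n7}
  n4: DF={n6,n7}
  n5: DF={n6,n7}
  n6: DF={n7}
  n7: DF=∅

DF(n5) = ["n6", "n7"]

Answer: ["n6", "n7"]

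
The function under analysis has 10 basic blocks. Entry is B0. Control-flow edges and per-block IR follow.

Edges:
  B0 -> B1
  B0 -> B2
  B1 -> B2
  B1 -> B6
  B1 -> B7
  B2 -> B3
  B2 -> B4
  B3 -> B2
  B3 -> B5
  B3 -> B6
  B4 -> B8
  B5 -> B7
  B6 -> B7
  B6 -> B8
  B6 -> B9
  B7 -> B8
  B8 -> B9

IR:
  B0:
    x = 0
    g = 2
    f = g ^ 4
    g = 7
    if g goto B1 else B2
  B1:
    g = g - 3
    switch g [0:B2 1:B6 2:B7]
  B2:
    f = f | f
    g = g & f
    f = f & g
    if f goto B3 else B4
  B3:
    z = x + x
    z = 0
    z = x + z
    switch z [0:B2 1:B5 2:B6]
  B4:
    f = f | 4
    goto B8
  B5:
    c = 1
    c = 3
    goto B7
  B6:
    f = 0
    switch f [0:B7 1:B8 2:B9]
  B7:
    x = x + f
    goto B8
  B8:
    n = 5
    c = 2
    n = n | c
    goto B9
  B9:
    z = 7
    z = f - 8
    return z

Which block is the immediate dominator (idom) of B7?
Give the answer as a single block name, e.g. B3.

Answer: B0

Working:
idom tree: B1←B0 B2←B0 B3←B2 B4←B2 B5←B3 B6←B0 B7←B0 B8←B0 B9←B0
Dom at joins:
  B2: preds {B0,B1,B3}: {B0} ∩ {B0,B1} ∩ {B0,B2,B3} = {B0}; idom=B0
  B6: preds {B1,B3}: {B0,B1} ∩ {B0,B2,B3} = {B0}; idom=B0
  B7: preds {B1,B5,B6}: {B0,B1} ∩ {B0,B2,B3,B5} ∩ {B0,B6} = {B0}; idom=B0
  B8: preds {B4,B6,B7}: {B0,B2,B4} ∩ {B0,B6} ∩ {B0,B7} = {B0}; idom=B0
  B9: preds {B6,B8}: {B0,B6} ∩ {B0,B8} = {B0}; idom=B0

idom(B7) = B0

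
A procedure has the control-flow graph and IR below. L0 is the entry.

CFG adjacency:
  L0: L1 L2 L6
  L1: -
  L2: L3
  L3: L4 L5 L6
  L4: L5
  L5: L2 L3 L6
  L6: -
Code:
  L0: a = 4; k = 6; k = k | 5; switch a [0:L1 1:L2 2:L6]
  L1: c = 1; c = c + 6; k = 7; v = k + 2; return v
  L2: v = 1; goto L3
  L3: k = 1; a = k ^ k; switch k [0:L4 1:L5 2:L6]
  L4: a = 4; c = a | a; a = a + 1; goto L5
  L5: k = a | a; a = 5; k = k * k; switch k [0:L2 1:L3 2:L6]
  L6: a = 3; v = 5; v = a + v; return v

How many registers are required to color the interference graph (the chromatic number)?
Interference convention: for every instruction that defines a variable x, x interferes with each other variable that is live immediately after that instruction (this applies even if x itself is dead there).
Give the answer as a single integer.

Answer: 2

Working:
Block summaries:
  L0: def={a,k} ue=∅
  L1: def={c,k,v} ue=∅
  L2: def={v} ue=∅
  L3: def={a,k} ue=∅
  L4: def={a,c} ue=∅
  L5: def={a,k} ue={a}
  L6: def={a,v} ue=∅

Live sets:
  live L0: ∅→∅
  live L1: ∅→∅
  live L2: ∅→∅
  live L3: ∅→{a}
  live L4: ∅→{a}
  live L5: {a}→∅
  live L6: ∅→∅

Interference:
  a↔{c,k,v}
  c↔{a}
  k↔{a}
  v↔{a}

Registers:
  lower bound: {a,c} mutually conflict ⇒ χ ≥ 2
  assign a→R0 c→R1 k→R1 v→R1 — no edge inside a register ⇒ χ ≤ 2
  χ = 2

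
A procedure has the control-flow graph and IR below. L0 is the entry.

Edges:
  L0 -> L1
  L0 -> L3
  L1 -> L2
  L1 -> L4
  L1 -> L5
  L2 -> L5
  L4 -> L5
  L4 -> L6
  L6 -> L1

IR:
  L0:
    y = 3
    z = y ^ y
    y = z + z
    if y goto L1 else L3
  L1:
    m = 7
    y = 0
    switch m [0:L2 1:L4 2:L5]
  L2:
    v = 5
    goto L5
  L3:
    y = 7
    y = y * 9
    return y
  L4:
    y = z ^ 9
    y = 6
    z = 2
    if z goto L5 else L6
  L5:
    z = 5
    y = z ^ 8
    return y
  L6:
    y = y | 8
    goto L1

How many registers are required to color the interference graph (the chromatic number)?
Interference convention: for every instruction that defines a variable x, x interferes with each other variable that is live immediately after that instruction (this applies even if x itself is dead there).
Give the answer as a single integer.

Answer: 3

Analysis:
Per-block:
  L0: {y,z} / ∅
  L1: {m,y} / ∅
  L2: {v} / ∅
  L3: {y} / ∅
  L4: {y,z} / {z}
  L5: {y,z} / ∅
  L6: {y} / {y}

Backward fixpoint:
  live L0: ∅→{z}
  live L1: {z}→{z}
  live L2: ∅→∅
  live L3: ∅→∅
  live L4: {z}→{y,z}
  live L5: ∅→∅
  live L6: {y,z}→{z}

Interference:
  m — {y,z}
  v — ∅
  y — {m,z}
  z — {m,y}

Registers:
  lower bound: {m,y,z} mutually conflict ⇒ χ ≥ 3
  3-colouring: c0={m,v}  c1={y}  c2={z}
  χ = 3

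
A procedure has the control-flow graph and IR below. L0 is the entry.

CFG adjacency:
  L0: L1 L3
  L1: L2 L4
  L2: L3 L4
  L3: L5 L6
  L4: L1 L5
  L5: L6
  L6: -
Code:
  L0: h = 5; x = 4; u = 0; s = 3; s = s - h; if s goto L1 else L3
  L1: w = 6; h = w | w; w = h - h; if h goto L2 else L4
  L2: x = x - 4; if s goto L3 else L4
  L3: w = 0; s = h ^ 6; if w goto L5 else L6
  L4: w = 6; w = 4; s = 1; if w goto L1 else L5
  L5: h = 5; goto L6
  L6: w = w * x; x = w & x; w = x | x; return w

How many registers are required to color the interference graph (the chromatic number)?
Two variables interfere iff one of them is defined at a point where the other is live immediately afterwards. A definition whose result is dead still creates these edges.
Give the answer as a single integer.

Block summaries:
  L0: {h,s,u,x} / ∅
  L1: {h,w} / ∅
  L2: {x} / {s,x}
  L3: {s,w} / {h}
  L4: {s,w} / ∅
  L5: {h} / ∅
  L6: {w,x} / {w,x}

Backward fixpoint:
  live L0: ∅→{h,s,x}
  live L1: {s,x}→{h,s,x}
  live L2: {h,s,x}→{h,x}
  live L3: {h,x}→{w,x}
  live L4: {x}→{s,w,x}
  live L5: {w,x}→{w,x}
  live L6: {w,x}→∅

Conflict graph:
  h↔{s,u,w,x}
  s↔{h,w,x}
  u↔{h,x}
  w↔{h,s,x}
  x↔{h,s,u,w}

Chromatic number:
  {h,s,w,x} pairwise interfere (4-clique) ⇒ χ ≥ 4
  4-colouring: r0={h}  r1={x}  r2={s,u}  r3={w}
  χ = 4

Answer: 4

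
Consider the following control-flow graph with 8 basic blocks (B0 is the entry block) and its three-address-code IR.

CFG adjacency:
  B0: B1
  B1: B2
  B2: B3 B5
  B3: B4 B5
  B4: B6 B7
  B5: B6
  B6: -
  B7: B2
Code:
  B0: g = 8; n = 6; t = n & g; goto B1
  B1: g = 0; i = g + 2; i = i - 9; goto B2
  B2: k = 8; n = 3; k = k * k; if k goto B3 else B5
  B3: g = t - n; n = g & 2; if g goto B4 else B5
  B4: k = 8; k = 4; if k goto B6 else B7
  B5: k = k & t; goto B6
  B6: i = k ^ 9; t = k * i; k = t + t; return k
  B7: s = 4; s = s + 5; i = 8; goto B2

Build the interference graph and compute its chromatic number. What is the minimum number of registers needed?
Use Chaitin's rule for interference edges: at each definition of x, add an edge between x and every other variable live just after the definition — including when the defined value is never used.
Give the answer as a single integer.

Per-block:
  B0: def={g,n,t} ue=∅
  B1: def={g,i} ue=∅
  B2: def={k,n} ue=∅
  B3: def={g,n} ue={n,t}
  B4: def={k} ue=∅
  B5: def={k} ue={k,t}
  B6: def={i,k,t} ue={k}
  B7: def={i,s} ue=∅

Backward fixpoint:
  live B0: ∅→{t}
  live B1: {t}→{t}
  live B2: {t}→{k,n,t}
  live B3: {k,n,t}→{k,t}
  live B4: {t}→{k,t}
  live B5: {k,t}→{k}
  live B6: {k}→∅
  live B7: {t}→{t}

Conflict graph:
  g↔{k,n,t}
  i↔{k,t}
  k↔{g,i,n,t}
  n↔{g,k,t}
  s↔{t}
  t↔{g,i,k,n,s}

Colouring:
  {g,k,n,t} pairwise interfere (4-clique) ⇒ χ ≥ 4
  assign g→r2 i→r2 k→r1 n→r3 s→r1 t→r0 — no edge inside a register ⇒ χ ≤ 4
  χ = 4

Answer: 4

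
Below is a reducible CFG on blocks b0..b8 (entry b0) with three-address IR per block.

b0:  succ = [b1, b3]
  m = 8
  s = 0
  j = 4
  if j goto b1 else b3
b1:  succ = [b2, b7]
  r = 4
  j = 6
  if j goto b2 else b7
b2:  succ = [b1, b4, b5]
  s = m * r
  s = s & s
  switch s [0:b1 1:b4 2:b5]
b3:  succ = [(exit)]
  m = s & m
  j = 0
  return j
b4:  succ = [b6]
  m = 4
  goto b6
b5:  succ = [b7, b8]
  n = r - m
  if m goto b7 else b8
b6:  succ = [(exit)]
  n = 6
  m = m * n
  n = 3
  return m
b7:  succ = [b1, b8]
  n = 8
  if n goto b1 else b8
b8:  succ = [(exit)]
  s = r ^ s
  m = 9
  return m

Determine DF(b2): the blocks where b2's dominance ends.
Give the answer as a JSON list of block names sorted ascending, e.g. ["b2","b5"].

Answer: ["b1", "b7", "b8"]

Analysis:
idom tree: b1←b0 b2←b1 b3←b0 b4←b2 b5←b2 b6←b4 b7←b1 b8←b1
Dom at joins:
  b1: preds {b0,b2,b7}: {b0} ∩ {b0,b1,b2} ∩ {b0,b1,b7} = {b0}; idom=b0
  b7: preds {b1,b5}: {b0,b1} ∩ {b0,b1,b2,b5} = {b0,b1}; idom=b1
  b8: preds {b5,b7}: {b0,b1,b2,b5} ∩ {b0,b1,b7} = {b0,b1}; idom=b1

DF walk-up:
  join b1 pred b0: · stop@b0
  join b1 pred b2: b2→b1 stop@b0
  join b1 pred b7: b7→b1 stop@b0
  join b7 pred b1: · stop@b1
  join b7 pred b5: b5→b2 stop@b1
  join b8 pred b5: b5→b2 stop@b1
  join b8 pred b7: b7 stop@b1
  DF(b0)=∅
  DF(b1)={b1}
  DF(b2)={b1,b7,b8}
  DF(b3)=∅
  DF(b4)=∅
  DF(b5)={b7,b8}
  DF(b6)=∅
  DF(b7)={b1,b8}
  DF(b8)=∅

DF(b2) = ["b1", "b7", "b8"]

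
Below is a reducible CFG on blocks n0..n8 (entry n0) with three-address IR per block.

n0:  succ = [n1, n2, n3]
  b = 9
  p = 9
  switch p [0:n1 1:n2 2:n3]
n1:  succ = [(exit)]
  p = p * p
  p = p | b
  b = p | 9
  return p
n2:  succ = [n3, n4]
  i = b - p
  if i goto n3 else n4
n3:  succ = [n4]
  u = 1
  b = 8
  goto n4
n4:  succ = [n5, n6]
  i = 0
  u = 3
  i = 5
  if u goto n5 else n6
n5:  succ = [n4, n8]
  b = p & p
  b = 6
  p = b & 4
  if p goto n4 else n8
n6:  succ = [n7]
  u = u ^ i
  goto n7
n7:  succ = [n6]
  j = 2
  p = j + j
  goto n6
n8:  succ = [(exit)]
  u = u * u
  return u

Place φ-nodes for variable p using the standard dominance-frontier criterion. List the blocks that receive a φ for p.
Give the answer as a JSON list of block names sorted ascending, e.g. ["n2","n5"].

Answer: ["n4", "n6"]

Working:
idom tree: n1←n0 n2←n0 n3←n0 n4←n0 n5←n4 n6←n4 n7←n6 n8←n5
Dom∩ at merges:
  n3: preds {n0,n2}: {n0} ∩ {n0,n2} = {n0}; idom=n0
  n4: preds {n2,n3,n5}: {n0,n2} ∩ {n0,n3} ∩ {n0,n4,n5} = {n0}; idom=n0
  n6: preds {n4,n7}: {n0,n4} ∩ {n0,n4,n6,n7} = {n0,n4}; idom=n4

Frontier:
  n3←n0: walk · to n0
  n3←n2: walk n2 to n0
  n4←n2: walk n2 to n0
  n4←n3: walk n3 to n0
  n4←n5: walk n5→n4 to n0
  n6←n4: walk · to n4
  n6←n7: walk n7→n6 to n4
  DF(n0)=∅
  DF(n1)=∅
  DF(n2)={n3,n4}
  DF(n3)={n4}
  DF(n4)={n4}
  DF(n5)={n4}
  DF(n6)={n6}
  DF(n7)={n6}
  DF(n8)=∅

φ for p: defs {n0,n1,n5,n7}
  DF⁺ = {n4,n6}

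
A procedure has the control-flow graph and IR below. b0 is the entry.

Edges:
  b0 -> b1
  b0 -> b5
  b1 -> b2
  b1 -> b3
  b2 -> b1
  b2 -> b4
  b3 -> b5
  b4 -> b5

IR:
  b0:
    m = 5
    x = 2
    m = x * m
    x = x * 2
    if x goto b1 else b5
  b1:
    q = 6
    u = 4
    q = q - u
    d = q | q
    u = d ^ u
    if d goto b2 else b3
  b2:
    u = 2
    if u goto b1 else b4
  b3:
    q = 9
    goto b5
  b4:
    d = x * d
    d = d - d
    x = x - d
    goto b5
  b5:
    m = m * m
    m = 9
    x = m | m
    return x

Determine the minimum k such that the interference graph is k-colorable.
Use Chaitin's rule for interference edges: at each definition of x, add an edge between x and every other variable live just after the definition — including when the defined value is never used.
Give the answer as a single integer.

Answer: 4

Derivation:
def/use:
  b0 def {m,x} use ∅
  b1 def {d,q,u} use ∅
  b2 def {u} use ∅
  b3 def {q} use ∅
  b4 def {d,x} use {d,x}
  b5 def {m,x} use {m}

Liveness:
  b0: in=∅ out={m,x}
  b1: in={m,x} out={d,m,x}
  b2: in={d,m,x} out={d,m,x}
  b3: in={m} out={m}
  b4: in={d,m,x} out={m}
  b5: in={m} out=∅

Conflict graph:
  d: {m,u,x}
  m: {d,q,u,x}
  q: {m,u,x}
  u: {d,m,q,x}
  x: {d,m,q,u}

Registers:
  {d,m,u,x} pairwise interfere (4-clique) ⇒ χ ≥ 4
  assign d→R3 m→R0 q→R3 u→R1 x→R2 — no edge inside a register ⇒ χ ≤ 4
  χ = 4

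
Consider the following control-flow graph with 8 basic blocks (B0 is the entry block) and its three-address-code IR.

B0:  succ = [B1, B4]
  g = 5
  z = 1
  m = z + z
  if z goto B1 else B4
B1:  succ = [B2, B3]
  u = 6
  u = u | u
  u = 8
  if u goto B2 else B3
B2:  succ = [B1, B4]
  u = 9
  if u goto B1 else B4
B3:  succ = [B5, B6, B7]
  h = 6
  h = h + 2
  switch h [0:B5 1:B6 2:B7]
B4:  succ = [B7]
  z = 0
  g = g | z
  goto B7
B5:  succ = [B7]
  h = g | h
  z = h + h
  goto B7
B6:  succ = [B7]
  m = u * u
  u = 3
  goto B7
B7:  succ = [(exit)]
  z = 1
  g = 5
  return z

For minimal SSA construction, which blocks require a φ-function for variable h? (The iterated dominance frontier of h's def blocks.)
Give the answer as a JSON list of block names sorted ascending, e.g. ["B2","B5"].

Answer: ["B7"]

Analysis:
idom tree: B1←B0 B2←B1 B3←B1 B4←B0 B5←B3 B6←B3 B7←B0
Join-block Dom:
  B1: preds {B0,B2}: {B0} ∩ {B0,B1,B2} = {B0}; idom=B0
  B4: preds {B0,B2}: {B0} ∩ {B0,B1,B2} = {B0}; idom=B0
  B7: preds {B3,B4,B5,B6}: {B0,B1,B3} ∩ {B0,B4} ∩ {B0,B1,B3,B5} ∩ {B0,B1,B3,B6} = {B0}; idom=B0

DF walk-up:
  join B1 pred B0: · stop@B0
  join B1 pred B2: B2→B1 stop@B0
  join B4 pred B0: · stop@B0
  join B4 pred B2: B2→B1 stop@B0
  join B7 pred B3: B3→B1 stop@B0
  join B7 pred B4: B4 stop@B0
  join B7 pred B5: B5→B3→B1 stop@B0
  join B7 pred B6: B6→B3→B1 stop@B0
  B0 → ∅
  B1 → {B1,B4,B7}
  B2 → {B1,B4}
  B3 → {B7}
  B4 → {B7}
  B5 → {B7}
  B6 → {B7}
  B7 → ∅

φ for h: defs {B3,B5}
  DF⁺ = {B7}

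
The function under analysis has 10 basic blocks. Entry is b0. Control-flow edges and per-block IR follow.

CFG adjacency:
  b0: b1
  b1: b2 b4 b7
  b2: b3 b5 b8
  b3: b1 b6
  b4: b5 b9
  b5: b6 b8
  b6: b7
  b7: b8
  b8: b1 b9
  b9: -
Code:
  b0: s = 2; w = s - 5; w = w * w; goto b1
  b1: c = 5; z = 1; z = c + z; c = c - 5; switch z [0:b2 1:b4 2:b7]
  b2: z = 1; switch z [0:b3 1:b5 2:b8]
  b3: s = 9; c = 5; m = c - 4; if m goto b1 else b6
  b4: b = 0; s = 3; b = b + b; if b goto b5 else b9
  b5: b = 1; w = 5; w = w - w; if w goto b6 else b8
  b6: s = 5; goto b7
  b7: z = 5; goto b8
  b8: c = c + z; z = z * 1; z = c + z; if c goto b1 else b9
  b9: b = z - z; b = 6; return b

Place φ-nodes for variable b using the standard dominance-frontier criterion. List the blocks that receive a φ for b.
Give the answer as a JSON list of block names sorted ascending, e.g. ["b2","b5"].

idom tree: b1←b0 b2←b1 b3←b2 b4←b1 b5←b1 b6←b1 b7←b1 b8←b1 b9←b1
Dom at joins:
  b1: preds {b0,b3,b8}: {b0} ∩ {b0,b1,b2,b3} ∩ {b0,b1,b8} = {b0}; idom=b0
  b5: preds {b2,b4}: {b0,b1,b2} ∩ {b0,b1,b4} = {b0,b1}; idom=b1
  b6: preds {b3,b5}: {b0,b1,b2,b3} ∩ {b0,b1,b5} = {b0,b1}; idom=b1
  b7: preds {b1,b6}: {b0,b1} ∩ {b0,b1,b6} = {b0,b1}; idom=b1
  b8: preds {b2,b5,b7}: {b0,b1,b2} ∩ {b0,b1,b5} ∩ {b0,b1,b7} = {b0,b1}; idom=b1
  b9: preds {b4,b8}: {b0,b1,b4} ∩ {b0,b1,b8} = {b0,b1}; idom=b1

DF derivation:
  join b1 pred b0: · stop@b0
  join b1 pred b3: b3→b2→b1 stop@b0
  join b1 pred b8: b8→b1 stop@b0
  join b5 pred b2: b2 stop@b1
  join b5 pred b4: b4 stop@b1
  join b6 pred b3: b3→b2 stop@b1
  join b6 pred b5: b5 stop@b1
  join b7 pred b1: · stop@b1
  join b7 pred b6: b6 stop@b1
  join b8 pred b2: b2 stop@b1
  join b8 pred b5: b5 stop@b1
  join b8 pred b7: b7 stop@b1
  join b9 pred b4: b4 stop@b1
  join b9 pred b8: b8 stop@b1
  b0 → ∅
  b1 → {b1}
  b2 → {b1,b5,b6,b8}
  b3 → {b1,b6}
  b4 → {b5,b9}
  b5 → {b6,b8}
  b6 → {b7}
  b7 → {b8}
  b8 → {b1,b9}
  b9 → ∅

φ for b: defs {b4,b5,b9}
  DF⁺ = {b1,b5,b6,b7,b8,b9}

Answer: ["b1", "b5", "b6", "b7", "b8", "b9"]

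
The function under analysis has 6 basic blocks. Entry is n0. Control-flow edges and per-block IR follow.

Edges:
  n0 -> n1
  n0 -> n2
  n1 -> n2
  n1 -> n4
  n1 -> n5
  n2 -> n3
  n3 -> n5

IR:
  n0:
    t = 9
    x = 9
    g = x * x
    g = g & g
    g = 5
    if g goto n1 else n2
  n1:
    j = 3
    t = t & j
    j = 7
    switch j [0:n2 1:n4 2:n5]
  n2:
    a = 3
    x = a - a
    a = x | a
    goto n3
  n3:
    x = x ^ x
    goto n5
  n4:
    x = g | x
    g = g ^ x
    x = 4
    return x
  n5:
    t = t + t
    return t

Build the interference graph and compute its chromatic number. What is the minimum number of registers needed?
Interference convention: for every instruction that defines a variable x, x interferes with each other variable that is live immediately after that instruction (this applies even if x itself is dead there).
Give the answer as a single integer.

Block summaries:
  n0: def={g,t,x} ue=∅
  n1: def={j,t} ue={t}
  n2: def={a,x} ue=∅
  n3: def={x} ue={x}
  n4: def={g,x} ue={g,x}
  n5: def={t} ue={t}

Live sets:
  n0 li=∅ lo={g,t,x}
  n1 li={g,t,x} lo={g,t,x}
  n2 li={t} lo={t,x}
  n3 li={t,x} lo={t}
  n4 li={g,x} lo=∅
  n5 li={t} lo=∅

Interference:
  a↔{t,x}
  g↔{j,t,x}
  j↔{g,t,x}
  t↔{a,g,j,x}
  x↔{a,g,j,t}

Registers:
  {g,j,t,x} pairwise interfere (4-clique) ⇒ χ ≥ 4
  4-colouring: r0={t}  r1={x}  r2={a,g}  r3={j}
  χ = 4

Answer: 4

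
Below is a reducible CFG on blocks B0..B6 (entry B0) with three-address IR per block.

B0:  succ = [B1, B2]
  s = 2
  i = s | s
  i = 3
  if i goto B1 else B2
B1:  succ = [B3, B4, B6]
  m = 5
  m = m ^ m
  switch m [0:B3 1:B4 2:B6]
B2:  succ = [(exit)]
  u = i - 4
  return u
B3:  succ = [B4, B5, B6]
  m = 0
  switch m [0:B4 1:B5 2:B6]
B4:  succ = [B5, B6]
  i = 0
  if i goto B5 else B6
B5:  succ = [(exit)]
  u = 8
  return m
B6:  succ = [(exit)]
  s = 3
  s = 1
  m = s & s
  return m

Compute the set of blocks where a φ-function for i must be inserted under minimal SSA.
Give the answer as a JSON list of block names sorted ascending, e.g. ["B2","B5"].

idom tree: B1←B0 B2←B0 B3←B1 B4←B1 B5←B1 B6←B1
Dom∩ at merges:
  B4: preds {B1,B3}: {B0,B1} ∩ {B0,B1,B3} = {B0,B1}; idom=B1
  B5: preds {B3,B4}: {B0,B1,B3} ∩ {B0,B1,B4} = {B0,B1}; idom=B1
  B6: preds {B1,B3,B4}: {B0,B1} ∩ {B0,B1,B3} ∩ {B0,B1,B4} = {B0,B1}; idom=B1

DF derivation:
  join B4 pred B1: · stop@B1
  join B4 pred B3: B3 stop@B1
  join B5 pred B3: B3 stop@B1
  join B5 pred B4: B4 stop@B1
  join B6 pred B1: · stop@B1
  join B6 pred B3: B3 stop@B1
  join B6 pred B4: B4 stop@B1
  B0: DF=∅
  B1: DF=∅
  B2: DF=∅
  B3: DF={B4,B5,B6}
  B4: DF={B5,B6}
  B5: DF=∅
  B6: DF=∅

φ for i: defs {B0,B4}
  DF⁺ = {B5,B6}

Answer: ["B5", "B6"]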